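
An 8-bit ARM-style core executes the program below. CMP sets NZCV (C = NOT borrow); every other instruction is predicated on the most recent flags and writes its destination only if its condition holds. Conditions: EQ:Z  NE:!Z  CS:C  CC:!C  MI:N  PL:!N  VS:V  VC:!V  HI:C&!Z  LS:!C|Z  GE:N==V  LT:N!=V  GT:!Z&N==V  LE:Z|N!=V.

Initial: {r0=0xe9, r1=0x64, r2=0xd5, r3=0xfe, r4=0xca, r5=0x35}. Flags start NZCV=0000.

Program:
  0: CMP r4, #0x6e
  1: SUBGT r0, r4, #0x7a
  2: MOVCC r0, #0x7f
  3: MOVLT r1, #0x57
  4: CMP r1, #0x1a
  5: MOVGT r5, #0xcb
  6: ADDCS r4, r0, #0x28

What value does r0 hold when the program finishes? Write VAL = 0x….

VAL = 0xe9

0: ✓ CMP  NZCV=0011
1: · SUBGT
2: · MOVCC
3: ✓ MOVLT  r1←0x57
4: ✓ CMP  NZCV=0010
5: ✓ MOVGT  r5←0xcb
6: ✓ ADDCS  r4←0x11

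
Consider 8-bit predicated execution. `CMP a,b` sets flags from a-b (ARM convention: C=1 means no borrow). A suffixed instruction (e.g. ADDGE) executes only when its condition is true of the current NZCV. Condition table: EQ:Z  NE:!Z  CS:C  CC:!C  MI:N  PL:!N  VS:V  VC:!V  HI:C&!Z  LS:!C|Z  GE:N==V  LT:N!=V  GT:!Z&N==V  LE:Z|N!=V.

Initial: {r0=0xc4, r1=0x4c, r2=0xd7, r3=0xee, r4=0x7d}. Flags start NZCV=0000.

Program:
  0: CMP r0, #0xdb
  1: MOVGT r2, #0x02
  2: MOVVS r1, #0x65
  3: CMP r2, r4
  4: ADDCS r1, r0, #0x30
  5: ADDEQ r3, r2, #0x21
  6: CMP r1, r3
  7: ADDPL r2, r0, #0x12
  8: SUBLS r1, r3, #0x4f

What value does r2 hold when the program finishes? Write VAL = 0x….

VAL = 0xd6

0: ✓ CMP  NZCV=1000
1: · MOVGT
2: · MOVVS
3: ✓ CMP  NZCV=0011
4: ✓ ADDCS  r1←0xf4
5: · ADDEQ
6: ✓ CMP  NZCV=0010
7: ✓ ADDPL  r2←0xd6
8: · SUBLS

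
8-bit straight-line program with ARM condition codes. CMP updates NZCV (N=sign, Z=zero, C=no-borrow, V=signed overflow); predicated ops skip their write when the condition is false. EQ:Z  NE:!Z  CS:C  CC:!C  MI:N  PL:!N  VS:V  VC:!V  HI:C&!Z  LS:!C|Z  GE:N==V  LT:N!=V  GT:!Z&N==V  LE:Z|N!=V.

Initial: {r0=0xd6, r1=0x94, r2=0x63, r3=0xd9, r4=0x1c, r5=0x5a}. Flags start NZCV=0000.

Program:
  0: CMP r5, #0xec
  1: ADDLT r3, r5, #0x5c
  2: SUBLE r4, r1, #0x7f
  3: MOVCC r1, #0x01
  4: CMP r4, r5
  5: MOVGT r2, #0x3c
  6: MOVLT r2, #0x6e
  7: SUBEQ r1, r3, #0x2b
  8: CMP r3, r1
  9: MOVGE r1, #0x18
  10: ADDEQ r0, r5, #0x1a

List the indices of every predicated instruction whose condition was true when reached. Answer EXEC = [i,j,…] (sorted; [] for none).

EXEC = [3,6]

[0] flags=0000 → (cmp)
[1] flags=0000 LT?F → skip
[2] flags=0000 LE?F → skip
[3] flags=0000 CC?T → r1=0x01
[4] flags=1000 → (cmp)
[5] flags=1000 GT?F → skip
[6] flags=1000 LT?T → r2=0x6e
[7] flags=1000 EQ?F → skip
[8] flags=1010 → (cmp)
[9] flags=1010 GE?F → skip
[10] flags=1010 EQ?F → skip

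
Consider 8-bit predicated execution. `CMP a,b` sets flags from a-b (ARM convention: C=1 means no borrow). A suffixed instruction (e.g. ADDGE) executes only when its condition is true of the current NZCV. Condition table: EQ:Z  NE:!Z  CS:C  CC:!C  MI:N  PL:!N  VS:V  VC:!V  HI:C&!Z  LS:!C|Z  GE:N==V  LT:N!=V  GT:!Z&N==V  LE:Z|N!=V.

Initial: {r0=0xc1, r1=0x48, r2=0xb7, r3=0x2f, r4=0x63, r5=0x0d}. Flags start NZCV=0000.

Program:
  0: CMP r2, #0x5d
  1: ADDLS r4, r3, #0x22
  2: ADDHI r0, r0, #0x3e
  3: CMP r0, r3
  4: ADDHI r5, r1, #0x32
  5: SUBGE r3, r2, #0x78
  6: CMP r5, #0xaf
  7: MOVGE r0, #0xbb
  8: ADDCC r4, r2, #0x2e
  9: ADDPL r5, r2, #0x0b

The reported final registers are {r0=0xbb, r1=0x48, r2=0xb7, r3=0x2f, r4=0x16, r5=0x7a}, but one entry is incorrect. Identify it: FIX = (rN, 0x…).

FIX = (r4, 0xe5)

[0] flags=0011 → (cmp)
[1] flags=0011 LS?F → skip
[2] flags=0011 HI?T → r0=0xff
[3] flags=1010 → (cmp)
[4] flags=1010 HI?T → r5=0x7a
[5] flags=1010 GE?F → skip
[6] flags=1001 → (cmp)
[7] flags=1001 GE?T → r0=0xbb
[8] flags=1001 CC?T → r4=0xe5
[9] flags=1001 PL?F → skip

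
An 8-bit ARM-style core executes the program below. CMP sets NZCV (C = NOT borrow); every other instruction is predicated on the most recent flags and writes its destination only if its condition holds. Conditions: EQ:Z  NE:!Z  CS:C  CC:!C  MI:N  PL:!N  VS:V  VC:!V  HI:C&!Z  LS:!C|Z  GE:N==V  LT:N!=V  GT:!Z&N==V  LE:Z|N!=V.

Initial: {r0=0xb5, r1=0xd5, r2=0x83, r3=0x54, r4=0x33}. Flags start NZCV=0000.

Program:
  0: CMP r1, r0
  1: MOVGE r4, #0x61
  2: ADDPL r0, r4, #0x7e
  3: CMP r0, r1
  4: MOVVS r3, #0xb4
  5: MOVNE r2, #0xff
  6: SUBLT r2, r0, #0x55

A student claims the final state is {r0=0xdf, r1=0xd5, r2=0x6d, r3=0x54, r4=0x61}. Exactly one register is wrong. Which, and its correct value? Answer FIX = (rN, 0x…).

FIX = (r2, 0xff)

[0] flags=0010 → (cmp)
[1] flags=0010 GE?T → r4=0x61
[2] flags=0010 PL?T → r0=0xdf
[3] flags=0010 → (cmp)
[4] flags=0010 VS?F → skip
[5] flags=0010 NE?T → r2=0xff
[6] flags=0010 LT?F → skip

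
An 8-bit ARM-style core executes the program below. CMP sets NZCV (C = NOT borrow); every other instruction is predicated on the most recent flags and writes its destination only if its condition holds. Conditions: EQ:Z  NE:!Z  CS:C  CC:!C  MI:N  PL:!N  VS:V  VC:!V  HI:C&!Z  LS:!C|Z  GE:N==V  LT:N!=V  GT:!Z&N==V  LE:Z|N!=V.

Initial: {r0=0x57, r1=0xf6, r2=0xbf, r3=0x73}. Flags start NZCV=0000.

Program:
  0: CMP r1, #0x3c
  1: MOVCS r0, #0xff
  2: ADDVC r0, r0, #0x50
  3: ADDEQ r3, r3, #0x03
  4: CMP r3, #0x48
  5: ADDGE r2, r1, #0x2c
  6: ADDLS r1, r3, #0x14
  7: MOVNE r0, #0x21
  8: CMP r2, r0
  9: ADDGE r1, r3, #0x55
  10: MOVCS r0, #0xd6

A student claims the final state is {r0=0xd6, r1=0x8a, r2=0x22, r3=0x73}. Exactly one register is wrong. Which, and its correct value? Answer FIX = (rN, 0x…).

[0] flags=1010 → (cmp)
[1] flags=1010 CS?T → r0=0xff
[2] flags=1010 VC?T → r0=0x4f
[3] flags=1010 EQ?F → skip
[4] flags=0010 → (cmp)
[5] flags=0010 GE?T → r2=0x22
[6] flags=0010 LS?F → skip
[7] flags=0010 NE?T → r0=0x21
[8] flags=0010 → (cmp)
[9] flags=0010 GE?T → r1=0xc8
[10] flags=0010 CS?T → r0=0xd6

FIX = (r1, 0xc8)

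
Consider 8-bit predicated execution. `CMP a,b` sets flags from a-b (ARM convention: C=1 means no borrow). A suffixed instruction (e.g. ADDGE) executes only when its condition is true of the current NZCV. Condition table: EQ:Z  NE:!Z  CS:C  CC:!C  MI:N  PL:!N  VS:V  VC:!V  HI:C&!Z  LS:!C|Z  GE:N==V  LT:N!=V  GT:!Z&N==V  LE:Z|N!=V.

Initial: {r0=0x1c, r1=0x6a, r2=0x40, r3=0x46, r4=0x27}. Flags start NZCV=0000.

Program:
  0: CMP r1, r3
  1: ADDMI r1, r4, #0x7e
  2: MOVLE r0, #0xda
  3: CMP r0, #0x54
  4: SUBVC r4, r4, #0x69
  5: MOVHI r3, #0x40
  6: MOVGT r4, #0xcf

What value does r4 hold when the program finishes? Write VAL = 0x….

VAL = 0xbe

0: ✓ CMP  NZCV=0010
1: · ADDMI
2: · MOVLE
3: ✓ CMP  NZCV=1000
4: ✓ SUBVC  r4←0xbe
5: · MOVHI
6: · MOVGT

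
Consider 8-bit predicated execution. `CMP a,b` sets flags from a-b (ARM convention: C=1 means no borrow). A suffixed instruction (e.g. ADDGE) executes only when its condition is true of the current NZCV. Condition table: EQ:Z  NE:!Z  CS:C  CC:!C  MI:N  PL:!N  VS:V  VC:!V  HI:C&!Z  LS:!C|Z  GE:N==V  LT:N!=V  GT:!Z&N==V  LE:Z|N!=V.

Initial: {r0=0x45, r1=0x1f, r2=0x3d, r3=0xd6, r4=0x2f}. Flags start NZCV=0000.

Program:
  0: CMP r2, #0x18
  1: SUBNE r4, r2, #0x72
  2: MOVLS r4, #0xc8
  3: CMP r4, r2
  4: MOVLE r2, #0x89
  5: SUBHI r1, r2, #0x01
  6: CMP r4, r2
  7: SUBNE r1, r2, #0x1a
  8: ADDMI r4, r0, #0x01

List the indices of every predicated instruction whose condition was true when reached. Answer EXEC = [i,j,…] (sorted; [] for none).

EXEC = [1,4,5,7]

[0] flags=0010 → (cmp)
[1] flags=0010 NE?T → r4=0xcb
[2] flags=0010 LS?F → skip
[3] flags=1010 → (cmp)
[4] flags=1010 LE?T → r2=0x89
[5] flags=1010 HI?T → r1=0x88
[6] flags=0010 → (cmp)
[7] flags=0010 NE?T → r1=0x6f
[8] flags=0010 MI?F → skip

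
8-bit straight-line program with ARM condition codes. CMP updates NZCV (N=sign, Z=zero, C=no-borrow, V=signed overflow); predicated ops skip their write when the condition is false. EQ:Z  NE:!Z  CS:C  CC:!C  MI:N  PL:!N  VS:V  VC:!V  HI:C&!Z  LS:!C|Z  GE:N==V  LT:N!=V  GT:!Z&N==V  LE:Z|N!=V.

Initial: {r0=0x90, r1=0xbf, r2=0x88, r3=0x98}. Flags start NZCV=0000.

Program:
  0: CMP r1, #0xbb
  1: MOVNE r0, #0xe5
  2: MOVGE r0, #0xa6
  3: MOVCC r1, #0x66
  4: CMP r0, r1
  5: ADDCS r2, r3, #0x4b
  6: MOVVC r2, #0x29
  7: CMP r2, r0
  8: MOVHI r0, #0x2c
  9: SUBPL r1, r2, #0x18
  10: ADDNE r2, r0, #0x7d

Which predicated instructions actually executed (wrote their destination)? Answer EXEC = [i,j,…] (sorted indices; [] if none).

EXEC = [1,2,6,10]

[0] flags=0010 → (cmp)
[1] flags=0010 NE?T → r0=0xe5
[2] flags=0010 GE?T → r0=0xa6
[3] flags=0010 CC?F → skip
[4] flags=1000 → (cmp)
[5] flags=1000 CS?F → skip
[6] flags=1000 VC?T → r2=0x29
[7] flags=1001 → (cmp)
[8] flags=1001 HI?F → skip
[9] flags=1001 PL?F → skip
[10] flags=1001 NE?T → r2=0x23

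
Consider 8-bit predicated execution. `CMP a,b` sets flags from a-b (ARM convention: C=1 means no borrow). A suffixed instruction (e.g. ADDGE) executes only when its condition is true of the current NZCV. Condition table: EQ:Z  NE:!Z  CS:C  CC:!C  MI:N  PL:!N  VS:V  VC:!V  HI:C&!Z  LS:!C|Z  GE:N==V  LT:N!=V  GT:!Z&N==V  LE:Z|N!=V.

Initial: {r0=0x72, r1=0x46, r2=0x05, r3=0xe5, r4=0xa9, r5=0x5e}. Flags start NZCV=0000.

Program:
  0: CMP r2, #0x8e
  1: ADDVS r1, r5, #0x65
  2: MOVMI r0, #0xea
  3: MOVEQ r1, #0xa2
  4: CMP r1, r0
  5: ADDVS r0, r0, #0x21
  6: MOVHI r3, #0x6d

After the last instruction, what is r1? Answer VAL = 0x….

VAL = 0x46

0: ✓ CMP  NZCV=0000
1: · ADDVS
2: · MOVMI
3: · MOVEQ
4: ✓ CMP  NZCV=1000
5: · ADDVS
6: · MOVHI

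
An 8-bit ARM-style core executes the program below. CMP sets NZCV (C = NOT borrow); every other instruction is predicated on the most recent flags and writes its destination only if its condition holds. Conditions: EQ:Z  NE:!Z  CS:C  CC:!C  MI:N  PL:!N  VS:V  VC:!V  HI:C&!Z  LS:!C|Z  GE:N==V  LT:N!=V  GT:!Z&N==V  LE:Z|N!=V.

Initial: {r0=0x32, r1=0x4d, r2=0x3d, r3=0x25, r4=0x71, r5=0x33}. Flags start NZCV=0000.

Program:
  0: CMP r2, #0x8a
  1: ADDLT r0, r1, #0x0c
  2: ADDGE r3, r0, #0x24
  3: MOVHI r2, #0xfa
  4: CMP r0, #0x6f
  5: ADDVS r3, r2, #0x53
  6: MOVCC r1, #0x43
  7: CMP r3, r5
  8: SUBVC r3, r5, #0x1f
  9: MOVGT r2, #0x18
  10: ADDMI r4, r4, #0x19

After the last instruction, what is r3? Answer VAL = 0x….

VAL = 0x14

0: ✓ CMP  NZCV=1001
1: · ADDLT
2: ✓ ADDGE  r3←0x56
3: · MOVHI
4: ✓ CMP  NZCV=1000
5: · ADDVS
6: ✓ MOVCC  r1←0x43
7: ✓ CMP  NZCV=0010
8: ✓ SUBVC  r3←0x14
9: ✓ MOVGT  r2←0x18
10: · ADDMI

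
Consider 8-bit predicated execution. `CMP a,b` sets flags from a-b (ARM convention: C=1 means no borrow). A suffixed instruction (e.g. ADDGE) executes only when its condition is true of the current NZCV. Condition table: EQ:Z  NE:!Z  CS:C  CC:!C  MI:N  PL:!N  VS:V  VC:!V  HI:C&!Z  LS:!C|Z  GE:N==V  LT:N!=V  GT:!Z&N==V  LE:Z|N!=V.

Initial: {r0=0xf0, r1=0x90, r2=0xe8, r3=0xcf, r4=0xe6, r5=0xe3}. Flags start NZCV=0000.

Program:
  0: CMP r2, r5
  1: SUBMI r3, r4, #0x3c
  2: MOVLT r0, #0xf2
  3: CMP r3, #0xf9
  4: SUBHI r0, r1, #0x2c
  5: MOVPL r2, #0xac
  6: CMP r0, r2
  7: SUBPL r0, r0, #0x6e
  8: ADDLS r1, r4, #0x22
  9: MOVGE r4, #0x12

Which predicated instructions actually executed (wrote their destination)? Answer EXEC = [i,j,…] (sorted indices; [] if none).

[0] flags=0010 → (cmp)
[1] flags=0010 MI?F → skip
[2] flags=0010 LT?F → skip
[3] flags=1000 → (cmp)
[4] flags=1000 HI?F → skip
[5] flags=1000 PL?F → skip
[6] flags=0010 → (cmp)
[7] flags=0010 PL?T → r0=0x82
[8] flags=0010 LS?F → skip
[9] flags=0010 GE?T → r4=0x12

EXEC = [7,9]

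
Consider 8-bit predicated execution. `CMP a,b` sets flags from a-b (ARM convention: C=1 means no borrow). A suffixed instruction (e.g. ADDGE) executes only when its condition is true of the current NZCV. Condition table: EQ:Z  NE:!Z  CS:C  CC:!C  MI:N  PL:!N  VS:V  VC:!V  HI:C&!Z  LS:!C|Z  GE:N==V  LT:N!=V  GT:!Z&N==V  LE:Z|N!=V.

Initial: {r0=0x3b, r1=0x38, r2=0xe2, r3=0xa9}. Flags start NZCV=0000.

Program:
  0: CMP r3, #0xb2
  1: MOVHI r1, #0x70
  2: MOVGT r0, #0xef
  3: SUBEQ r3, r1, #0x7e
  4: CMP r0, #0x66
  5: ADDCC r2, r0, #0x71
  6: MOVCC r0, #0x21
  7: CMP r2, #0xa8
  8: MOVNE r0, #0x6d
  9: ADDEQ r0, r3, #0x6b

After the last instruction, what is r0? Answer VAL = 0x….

VAL = 0x6d

[0] flags=1000 → (cmp)
[1] flags=1000 HI?F → skip
[2] flags=1000 GT?F → skip
[3] flags=1000 EQ?F → skip
[4] flags=1000 → (cmp)
[5] flags=1000 CC?T → r2=0xac
[6] flags=1000 CC?T → r0=0x21
[7] flags=0010 → (cmp)
[8] flags=0010 NE?T → r0=0x6d
[9] flags=0010 EQ?F → skip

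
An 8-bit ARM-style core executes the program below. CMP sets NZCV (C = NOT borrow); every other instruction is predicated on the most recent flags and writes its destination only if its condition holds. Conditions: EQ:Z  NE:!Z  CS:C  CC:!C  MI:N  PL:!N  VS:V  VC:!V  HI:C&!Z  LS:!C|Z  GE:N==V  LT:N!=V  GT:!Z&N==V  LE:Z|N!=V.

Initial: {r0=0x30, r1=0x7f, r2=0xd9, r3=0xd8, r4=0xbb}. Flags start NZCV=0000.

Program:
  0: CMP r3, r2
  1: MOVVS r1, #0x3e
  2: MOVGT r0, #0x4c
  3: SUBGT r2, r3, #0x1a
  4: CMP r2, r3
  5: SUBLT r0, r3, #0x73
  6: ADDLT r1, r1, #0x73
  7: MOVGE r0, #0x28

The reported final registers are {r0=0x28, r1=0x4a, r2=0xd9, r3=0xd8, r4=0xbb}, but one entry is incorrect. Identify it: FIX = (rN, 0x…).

[0] flags=1000 → (cmp)
[1] flags=1000 VS?F → skip
[2] flags=1000 GT?F → skip
[3] flags=1000 GT?F → skip
[4] flags=0010 → (cmp)
[5] flags=0010 LT?F → skip
[6] flags=0010 LT?F → skip
[7] flags=0010 GE?T → r0=0x28

FIX = (r1, 0x7f)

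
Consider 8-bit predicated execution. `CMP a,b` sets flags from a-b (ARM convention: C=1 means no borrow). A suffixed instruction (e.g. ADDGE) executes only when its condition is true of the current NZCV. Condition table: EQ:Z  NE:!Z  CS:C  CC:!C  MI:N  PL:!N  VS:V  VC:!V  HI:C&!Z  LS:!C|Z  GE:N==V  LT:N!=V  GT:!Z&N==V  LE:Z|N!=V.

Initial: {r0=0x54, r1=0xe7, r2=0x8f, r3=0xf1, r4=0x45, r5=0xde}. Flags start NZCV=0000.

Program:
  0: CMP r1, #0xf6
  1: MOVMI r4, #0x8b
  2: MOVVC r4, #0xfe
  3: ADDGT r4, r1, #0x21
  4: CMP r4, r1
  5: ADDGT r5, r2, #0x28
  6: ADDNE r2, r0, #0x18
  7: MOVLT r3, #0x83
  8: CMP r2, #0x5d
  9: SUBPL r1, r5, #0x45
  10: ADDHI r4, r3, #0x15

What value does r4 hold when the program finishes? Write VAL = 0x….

[0] flags=1000 → (cmp)
[1] flags=1000 MI?T → r4=0x8b
[2] flags=1000 VC?T → r4=0xfe
[3] flags=1000 GT?F → skip
[4] flags=0010 → (cmp)
[5] flags=0010 GT?T → r5=0xb7
[6] flags=0010 NE?T → r2=0x6c
[7] flags=0010 LT?F → skip
[8] flags=0010 → (cmp)
[9] flags=0010 PL?T → r1=0x72
[10] flags=0010 HI?T → r4=0x06

VAL = 0x06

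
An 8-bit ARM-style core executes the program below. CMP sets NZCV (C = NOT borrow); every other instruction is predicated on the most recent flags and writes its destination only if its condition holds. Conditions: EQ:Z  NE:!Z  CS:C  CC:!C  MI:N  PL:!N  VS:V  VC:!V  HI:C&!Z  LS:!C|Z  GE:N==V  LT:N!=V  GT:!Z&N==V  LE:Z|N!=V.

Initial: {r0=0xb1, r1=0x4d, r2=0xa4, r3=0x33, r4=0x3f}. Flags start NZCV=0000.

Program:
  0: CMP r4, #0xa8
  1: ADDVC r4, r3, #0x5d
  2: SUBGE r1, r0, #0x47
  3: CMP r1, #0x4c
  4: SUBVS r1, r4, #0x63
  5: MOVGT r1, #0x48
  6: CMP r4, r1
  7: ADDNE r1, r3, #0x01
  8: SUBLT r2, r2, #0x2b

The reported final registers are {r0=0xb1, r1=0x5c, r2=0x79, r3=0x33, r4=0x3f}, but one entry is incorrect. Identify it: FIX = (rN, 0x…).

[0] flags=1001 → (cmp)
[1] flags=1001 VC?F → skip
[2] flags=1001 GE?T → r1=0x6a
[3] flags=0010 → (cmp)
[4] flags=0010 VS?F → skip
[5] flags=0010 GT?T → r1=0x48
[6] flags=1000 → (cmp)
[7] flags=1000 NE?T → r1=0x34
[8] flags=1000 LT?T → r2=0x79

FIX = (r1, 0x34)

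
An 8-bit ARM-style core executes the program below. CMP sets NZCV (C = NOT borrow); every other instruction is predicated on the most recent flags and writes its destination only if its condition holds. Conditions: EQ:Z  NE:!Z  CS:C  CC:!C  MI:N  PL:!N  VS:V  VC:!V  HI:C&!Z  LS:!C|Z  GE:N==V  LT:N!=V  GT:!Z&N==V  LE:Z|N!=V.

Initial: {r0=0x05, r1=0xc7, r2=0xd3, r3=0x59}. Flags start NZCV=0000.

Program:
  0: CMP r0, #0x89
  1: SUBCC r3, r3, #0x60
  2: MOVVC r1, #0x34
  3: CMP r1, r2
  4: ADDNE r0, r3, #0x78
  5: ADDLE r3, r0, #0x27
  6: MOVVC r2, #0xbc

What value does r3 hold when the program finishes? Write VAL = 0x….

0: ✓ CMP  NZCV=0000
1: ✓ SUBCC  r3←0xf9
2: ✓ MOVVC  r1←0x34
3: ✓ CMP  NZCV=0000
4: ✓ ADDNE  r0←0x71
5: · ADDLE
6: ✓ MOVVC  r2←0xbc

VAL = 0xf9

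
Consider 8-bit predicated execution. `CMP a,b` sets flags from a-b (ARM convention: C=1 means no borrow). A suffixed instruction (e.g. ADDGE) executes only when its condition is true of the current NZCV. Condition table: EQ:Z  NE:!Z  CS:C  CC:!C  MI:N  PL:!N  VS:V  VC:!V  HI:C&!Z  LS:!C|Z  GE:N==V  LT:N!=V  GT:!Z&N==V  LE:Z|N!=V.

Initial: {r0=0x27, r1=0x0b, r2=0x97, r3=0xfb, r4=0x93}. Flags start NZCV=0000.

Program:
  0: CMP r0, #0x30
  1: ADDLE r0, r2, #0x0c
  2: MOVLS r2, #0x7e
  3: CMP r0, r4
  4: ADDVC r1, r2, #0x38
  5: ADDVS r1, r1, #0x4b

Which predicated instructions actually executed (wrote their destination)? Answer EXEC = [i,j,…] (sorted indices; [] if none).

EXEC = [1,2,4]

[0] flags=1000 → (cmp)
[1] flags=1000 LE?T → r0=0xa3
[2] flags=1000 LS?T → r2=0x7e
[3] flags=0010 → (cmp)
[4] flags=0010 VC?T → r1=0xb6
[5] flags=0010 VS?F → skip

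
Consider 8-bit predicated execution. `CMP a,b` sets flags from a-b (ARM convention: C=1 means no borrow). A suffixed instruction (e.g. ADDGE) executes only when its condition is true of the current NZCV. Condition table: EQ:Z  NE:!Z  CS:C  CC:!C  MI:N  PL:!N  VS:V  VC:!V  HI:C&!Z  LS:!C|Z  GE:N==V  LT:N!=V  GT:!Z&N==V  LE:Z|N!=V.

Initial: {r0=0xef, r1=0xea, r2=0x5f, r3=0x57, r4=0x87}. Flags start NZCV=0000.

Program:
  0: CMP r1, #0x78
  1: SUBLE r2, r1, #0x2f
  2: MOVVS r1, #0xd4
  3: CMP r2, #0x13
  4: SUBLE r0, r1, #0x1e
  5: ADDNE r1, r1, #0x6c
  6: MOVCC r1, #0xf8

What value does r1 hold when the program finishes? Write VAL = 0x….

0: ✓ CMP  NZCV=0011
1: ✓ SUBLE  r2←0xbb
2: ✓ MOVVS  r1←0xd4
3: ✓ CMP  NZCV=1010
4: ✓ SUBLE  r0←0xb6
5: ✓ ADDNE  r1←0x40
6: · MOVCC

VAL = 0x40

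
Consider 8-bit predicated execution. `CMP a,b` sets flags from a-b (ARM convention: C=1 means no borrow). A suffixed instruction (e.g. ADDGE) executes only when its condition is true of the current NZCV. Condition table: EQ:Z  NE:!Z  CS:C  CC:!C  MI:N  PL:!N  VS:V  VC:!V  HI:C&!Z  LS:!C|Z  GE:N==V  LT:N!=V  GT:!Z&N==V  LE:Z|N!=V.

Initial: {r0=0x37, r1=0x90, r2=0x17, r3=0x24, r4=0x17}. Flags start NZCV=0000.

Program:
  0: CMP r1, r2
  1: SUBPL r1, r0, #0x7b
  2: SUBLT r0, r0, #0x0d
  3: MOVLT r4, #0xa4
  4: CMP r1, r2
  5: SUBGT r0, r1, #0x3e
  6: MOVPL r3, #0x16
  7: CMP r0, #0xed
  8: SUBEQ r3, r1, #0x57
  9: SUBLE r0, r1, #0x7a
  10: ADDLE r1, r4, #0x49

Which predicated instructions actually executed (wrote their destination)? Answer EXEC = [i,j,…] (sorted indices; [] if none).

[0] flags=0011 → (cmp)
[1] flags=0011 PL?T → r1=0xbc
[2] flags=0011 LT?T → r0=0x2a
[3] flags=0011 LT?T → r4=0xa4
[4] flags=1010 → (cmp)
[5] flags=1010 GT?F → skip
[6] flags=1010 PL?F → skip
[7] flags=0000 → (cmp)
[8] flags=0000 EQ?F → skip
[9] flags=0000 LE?F → skip
[10] flags=0000 LE?F → skip

EXEC = [1,2,3]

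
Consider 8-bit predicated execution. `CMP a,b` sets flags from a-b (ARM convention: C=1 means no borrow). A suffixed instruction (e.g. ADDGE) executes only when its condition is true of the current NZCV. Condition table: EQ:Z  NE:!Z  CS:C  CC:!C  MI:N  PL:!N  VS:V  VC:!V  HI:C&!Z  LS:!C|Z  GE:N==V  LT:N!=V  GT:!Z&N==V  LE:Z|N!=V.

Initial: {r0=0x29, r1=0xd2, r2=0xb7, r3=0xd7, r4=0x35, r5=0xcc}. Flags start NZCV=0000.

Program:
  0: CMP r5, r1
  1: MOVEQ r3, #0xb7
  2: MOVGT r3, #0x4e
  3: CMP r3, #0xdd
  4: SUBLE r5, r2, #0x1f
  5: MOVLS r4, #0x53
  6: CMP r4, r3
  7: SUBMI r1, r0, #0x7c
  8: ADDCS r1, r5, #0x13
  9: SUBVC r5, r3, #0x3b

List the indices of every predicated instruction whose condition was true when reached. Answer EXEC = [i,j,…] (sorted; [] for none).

EXEC = [4,5,9]

[0] flags=1000 → (cmp)
[1] flags=1000 EQ?F → skip
[2] flags=1000 GT?F → skip
[3] flags=1000 → (cmp)
[4] flags=1000 LE?T → r5=0x98
[5] flags=1000 LS?T → r4=0x53
[6] flags=0000 → (cmp)
[7] flags=0000 MI?F → skip
[8] flags=0000 CS?F → skip
[9] flags=0000 VC?T → r5=0x9c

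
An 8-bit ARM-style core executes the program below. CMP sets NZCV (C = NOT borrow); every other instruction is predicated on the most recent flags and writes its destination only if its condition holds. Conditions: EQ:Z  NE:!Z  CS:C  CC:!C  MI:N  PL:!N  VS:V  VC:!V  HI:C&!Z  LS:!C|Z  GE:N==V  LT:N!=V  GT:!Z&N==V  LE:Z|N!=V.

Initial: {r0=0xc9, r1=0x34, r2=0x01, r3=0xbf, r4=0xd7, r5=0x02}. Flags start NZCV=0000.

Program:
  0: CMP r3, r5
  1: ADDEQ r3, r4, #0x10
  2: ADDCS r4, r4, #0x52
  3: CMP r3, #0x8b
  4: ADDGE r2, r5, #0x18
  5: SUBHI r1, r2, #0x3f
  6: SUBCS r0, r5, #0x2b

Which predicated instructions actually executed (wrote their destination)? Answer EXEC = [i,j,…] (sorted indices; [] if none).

EXEC = [2,4,5,6]

[0] flags=1010 → (cmp)
[1] flags=1010 EQ?F → skip
[2] flags=1010 CS?T → r4=0x29
[3] flags=0010 → (cmp)
[4] flags=0010 GE?T → r2=0x1a
[5] flags=0010 HI?T → r1=0xdb
[6] flags=0010 CS?T → r0=0xd7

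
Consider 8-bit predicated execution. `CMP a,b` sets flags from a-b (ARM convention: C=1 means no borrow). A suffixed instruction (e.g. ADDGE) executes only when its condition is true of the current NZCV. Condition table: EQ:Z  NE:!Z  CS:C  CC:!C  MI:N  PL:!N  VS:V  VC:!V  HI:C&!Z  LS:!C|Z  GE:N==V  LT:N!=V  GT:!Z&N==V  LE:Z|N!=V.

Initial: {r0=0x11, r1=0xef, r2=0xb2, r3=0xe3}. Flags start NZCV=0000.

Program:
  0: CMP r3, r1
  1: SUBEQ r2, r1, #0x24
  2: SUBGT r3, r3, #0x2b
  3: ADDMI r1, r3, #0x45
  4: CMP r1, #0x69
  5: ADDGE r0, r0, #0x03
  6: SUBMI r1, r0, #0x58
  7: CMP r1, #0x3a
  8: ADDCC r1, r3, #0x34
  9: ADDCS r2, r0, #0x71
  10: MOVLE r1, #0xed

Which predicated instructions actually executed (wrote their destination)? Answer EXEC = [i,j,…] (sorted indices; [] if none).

EXEC = [3,6,9,10]

0: ✓ CMP  NZCV=1000
1: · SUBEQ
2: · SUBGT
3: ✓ ADDMI  r1←0x28
4: ✓ CMP  NZCV=1000
5: · ADDGE
6: ✓ SUBMI  r1←0xb9
7: ✓ CMP  NZCV=0011
8: · ADDCC
9: ✓ ADDCS  r2←0x82
10: ✓ MOVLE  r1←0xed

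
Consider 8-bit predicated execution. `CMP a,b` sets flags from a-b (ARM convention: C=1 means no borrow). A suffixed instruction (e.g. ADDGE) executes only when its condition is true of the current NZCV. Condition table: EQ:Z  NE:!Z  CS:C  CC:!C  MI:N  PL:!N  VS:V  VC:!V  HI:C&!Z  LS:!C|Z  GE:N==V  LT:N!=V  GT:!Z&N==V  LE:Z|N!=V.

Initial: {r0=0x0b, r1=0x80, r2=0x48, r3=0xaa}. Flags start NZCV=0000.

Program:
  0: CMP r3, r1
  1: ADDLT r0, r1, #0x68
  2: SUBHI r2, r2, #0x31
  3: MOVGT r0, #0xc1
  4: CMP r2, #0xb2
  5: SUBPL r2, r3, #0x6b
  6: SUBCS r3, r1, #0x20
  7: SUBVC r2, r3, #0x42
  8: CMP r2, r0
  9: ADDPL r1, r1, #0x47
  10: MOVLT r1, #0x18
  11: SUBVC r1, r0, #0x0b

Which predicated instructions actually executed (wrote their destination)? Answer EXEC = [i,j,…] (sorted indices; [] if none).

EXEC = [2,3,5,7]

[0] flags=0010 → (cmp)
[1] flags=0010 LT?F → skip
[2] flags=0010 HI?T → r2=0x17
[3] flags=0010 GT?T → r0=0xc1
[4] flags=0000 → (cmp)
[5] flags=0000 PL?T → r2=0x3f
[6] flags=0000 CS?F → skip
[7] flags=0000 VC?T → r2=0x68
[8] flags=1001 → (cmp)
[9] flags=1001 PL?F → skip
[10] flags=1001 LT?F → skip
[11] flags=1001 VC?F → skip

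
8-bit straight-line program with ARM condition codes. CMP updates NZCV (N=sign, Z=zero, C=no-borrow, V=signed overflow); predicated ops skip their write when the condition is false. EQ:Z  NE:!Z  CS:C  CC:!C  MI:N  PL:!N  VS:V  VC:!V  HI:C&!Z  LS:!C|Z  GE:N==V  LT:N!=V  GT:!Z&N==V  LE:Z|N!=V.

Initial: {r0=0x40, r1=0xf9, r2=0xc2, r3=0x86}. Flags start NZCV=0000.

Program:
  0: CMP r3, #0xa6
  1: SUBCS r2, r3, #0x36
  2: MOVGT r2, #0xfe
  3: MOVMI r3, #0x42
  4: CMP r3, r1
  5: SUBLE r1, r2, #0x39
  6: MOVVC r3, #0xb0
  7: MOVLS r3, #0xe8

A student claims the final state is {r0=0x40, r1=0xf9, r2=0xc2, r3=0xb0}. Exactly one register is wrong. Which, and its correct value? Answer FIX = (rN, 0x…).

0: ✓ CMP  NZCV=1000
1: · SUBCS
2: · MOVGT
3: ✓ MOVMI  r3←0x42
4: ✓ CMP  NZCV=0000
5: · SUBLE
6: ✓ MOVVC  r3←0xb0
7: ✓ MOVLS  r3←0xe8

FIX = (r3, 0xe8)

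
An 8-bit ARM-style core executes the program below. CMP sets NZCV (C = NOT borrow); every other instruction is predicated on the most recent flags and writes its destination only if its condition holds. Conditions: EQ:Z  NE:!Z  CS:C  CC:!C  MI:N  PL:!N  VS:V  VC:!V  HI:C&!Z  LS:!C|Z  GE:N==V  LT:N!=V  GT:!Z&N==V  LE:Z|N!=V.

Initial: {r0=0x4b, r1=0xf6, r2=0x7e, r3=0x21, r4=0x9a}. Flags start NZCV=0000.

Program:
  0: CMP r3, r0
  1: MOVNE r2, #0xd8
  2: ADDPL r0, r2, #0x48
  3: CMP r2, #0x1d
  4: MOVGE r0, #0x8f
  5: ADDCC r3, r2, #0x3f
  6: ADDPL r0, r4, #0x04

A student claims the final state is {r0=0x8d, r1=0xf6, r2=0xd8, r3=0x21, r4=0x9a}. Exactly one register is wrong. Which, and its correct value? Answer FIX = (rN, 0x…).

[0] flags=1000 → (cmp)
[1] flags=1000 NE?T → r2=0xd8
[2] flags=1000 PL?F → skip
[3] flags=1010 → (cmp)
[4] flags=1010 GE?F → skip
[5] flags=1010 CC?F → skip
[6] flags=1010 PL?F → skip

FIX = (r0, 0x4b)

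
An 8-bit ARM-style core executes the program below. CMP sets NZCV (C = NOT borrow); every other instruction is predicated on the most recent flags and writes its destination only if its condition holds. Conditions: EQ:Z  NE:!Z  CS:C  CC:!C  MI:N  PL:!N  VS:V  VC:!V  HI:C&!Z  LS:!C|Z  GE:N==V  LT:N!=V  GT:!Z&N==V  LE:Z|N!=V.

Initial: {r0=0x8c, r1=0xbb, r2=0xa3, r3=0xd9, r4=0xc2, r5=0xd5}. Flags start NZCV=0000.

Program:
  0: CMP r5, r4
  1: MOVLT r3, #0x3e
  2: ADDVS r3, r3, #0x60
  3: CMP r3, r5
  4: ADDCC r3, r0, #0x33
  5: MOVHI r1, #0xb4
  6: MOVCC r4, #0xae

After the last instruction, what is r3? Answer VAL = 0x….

VAL = 0xd9

[0] flags=0010 → (cmp)
[1] flags=0010 LT?F → skip
[2] flags=0010 VS?F → skip
[3] flags=0010 → (cmp)
[4] flags=0010 CC?F → skip
[5] flags=0010 HI?T → r1=0xb4
[6] flags=0010 CC?F → skip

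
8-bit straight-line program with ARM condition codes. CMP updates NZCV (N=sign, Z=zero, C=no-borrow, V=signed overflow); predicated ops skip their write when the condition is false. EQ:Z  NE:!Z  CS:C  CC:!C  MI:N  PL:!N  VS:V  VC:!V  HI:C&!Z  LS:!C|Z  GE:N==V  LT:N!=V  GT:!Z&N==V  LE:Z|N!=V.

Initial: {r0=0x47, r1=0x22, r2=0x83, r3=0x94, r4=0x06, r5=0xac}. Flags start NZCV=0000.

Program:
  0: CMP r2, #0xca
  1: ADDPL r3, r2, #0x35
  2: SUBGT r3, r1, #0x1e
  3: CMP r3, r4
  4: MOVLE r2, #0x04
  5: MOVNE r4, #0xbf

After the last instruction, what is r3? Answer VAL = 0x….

[0] flags=1000 → (cmp)
[1] flags=1000 PL?F → skip
[2] flags=1000 GT?F → skip
[3] flags=1010 → (cmp)
[4] flags=1010 LE?T → r2=0x04
[5] flags=1010 NE?T → r4=0xbf

VAL = 0x94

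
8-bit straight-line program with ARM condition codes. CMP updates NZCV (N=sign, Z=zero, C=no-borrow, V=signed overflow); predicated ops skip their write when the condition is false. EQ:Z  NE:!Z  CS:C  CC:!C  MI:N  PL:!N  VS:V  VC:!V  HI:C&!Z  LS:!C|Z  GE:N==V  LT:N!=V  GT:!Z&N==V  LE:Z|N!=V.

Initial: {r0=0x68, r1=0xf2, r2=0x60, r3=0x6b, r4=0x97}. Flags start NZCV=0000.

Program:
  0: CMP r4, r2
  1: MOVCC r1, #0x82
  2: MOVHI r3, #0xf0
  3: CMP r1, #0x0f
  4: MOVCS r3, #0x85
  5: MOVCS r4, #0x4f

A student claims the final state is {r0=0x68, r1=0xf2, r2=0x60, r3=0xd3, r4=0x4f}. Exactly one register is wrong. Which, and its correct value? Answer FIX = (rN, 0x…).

FIX = (r3, 0x85)

[0] flags=0011 → (cmp)
[1] flags=0011 CC?F → skip
[2] flags=0011 HI?T → r3=0xf0
[3] flags=1010 → (cmp)
[4] flags=1010 CS?T → r3=0x85
[5] flags=1010 CS?T → r4=0x4f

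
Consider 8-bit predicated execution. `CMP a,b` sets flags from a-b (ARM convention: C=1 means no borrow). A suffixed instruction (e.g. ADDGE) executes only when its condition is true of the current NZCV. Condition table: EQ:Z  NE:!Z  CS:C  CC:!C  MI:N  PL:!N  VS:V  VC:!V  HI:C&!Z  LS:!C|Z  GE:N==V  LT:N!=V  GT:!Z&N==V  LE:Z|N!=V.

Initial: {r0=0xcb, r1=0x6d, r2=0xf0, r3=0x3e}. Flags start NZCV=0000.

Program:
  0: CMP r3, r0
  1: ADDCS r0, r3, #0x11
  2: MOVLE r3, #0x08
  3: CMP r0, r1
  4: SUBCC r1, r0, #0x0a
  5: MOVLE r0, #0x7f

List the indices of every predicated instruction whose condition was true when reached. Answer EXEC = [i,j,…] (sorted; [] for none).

EXEC = [5]

[0] flags=0000 → (cmp)
[1] flags=0000 CS?F → skip
[2] flags=0000 LE?F → skip
[3] flags=0011 → (cmp)
[4] flags=0011 CC?F → skip
[5] flags=0011 LE?T → r0=0x7f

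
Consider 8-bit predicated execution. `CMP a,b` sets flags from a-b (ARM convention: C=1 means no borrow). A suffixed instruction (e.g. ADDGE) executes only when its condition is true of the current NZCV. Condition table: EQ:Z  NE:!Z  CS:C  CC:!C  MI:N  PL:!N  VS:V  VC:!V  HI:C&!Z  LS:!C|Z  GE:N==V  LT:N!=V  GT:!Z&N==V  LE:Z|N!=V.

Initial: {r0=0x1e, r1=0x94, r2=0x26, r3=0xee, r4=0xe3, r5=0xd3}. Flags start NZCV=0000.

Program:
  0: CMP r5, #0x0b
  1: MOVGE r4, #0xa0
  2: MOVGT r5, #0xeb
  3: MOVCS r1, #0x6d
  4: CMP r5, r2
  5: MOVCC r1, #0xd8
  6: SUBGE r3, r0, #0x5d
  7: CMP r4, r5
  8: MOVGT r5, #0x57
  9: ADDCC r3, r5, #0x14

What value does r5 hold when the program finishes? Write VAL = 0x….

VAL = 0x57

[0] flags=1010 → (cmp)
[1] flags=1010 GE?F → skip
[2] flags=1010 GT?F → skip
[3] flags=1010 CS?T → r1=0x6d
[4] flags=1010 → (cmp)
[5] flags=1010 CC?F → skip
[6] flags=1010 GE?F → skip
[7] flags=0010 → (cmp)
[8] flags=0010 GT?T → r5=0x57
[9] flags=0010 CC?F → skip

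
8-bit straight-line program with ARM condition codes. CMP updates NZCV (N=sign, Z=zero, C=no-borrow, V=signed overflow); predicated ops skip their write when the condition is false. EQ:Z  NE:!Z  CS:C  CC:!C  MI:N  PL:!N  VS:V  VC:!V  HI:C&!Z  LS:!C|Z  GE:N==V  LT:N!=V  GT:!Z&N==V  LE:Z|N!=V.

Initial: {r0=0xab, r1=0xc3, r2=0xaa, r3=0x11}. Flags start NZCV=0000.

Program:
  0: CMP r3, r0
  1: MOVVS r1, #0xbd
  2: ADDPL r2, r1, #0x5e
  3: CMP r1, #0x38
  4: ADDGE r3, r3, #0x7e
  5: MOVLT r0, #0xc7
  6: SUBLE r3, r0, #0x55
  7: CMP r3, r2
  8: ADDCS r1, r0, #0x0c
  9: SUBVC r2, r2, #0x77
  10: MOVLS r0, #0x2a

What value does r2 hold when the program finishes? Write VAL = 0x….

VAL = 0xaa

[0] flags=0000 → (cmp)
[1] flags=0000 VS?F → skip
[2] flags=0000 PL?T → r2=0x21
[3] flags=1010 → (cmp)
[4] flags=1010 GE?F → skip
[5] flags=1010 LT?T → r0=0xc7
[6] flags=1010 LE?T → r3=0x72
[7] flags=0010 → (cmp)
[8] flags=0010 CS?T → r1=0xd3
[9] flags=0010 VC?T → r2=0xaa
[10] flags=0010 LS?F → skip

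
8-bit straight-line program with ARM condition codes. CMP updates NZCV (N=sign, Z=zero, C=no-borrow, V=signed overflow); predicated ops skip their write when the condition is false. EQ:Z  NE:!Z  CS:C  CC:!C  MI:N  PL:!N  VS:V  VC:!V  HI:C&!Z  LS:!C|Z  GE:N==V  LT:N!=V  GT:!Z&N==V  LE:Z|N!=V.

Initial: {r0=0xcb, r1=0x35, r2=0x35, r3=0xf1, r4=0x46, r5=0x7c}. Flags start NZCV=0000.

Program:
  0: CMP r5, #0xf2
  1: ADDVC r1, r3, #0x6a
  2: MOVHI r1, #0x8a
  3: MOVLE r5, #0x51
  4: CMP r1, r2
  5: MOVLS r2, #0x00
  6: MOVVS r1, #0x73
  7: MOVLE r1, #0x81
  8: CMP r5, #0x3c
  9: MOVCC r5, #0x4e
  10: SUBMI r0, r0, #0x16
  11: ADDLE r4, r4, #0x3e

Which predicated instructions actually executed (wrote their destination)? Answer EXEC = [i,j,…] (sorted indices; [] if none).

0: ✓ CMP  NZCV=1001
1: · ADDVC
2: · MOVHI
3: · MOVLE
4: ✓ CMP  NZCV=0110
5: ✓ MOVLS  r2←0x00
6: · MOVVS
7: ✓ MOVLE  r1←0x81
8: ✓ CMP  NZCV=0010
9: · MOVCC
10: · SUBMI
11: · ADDLE

EXEC = [5,7]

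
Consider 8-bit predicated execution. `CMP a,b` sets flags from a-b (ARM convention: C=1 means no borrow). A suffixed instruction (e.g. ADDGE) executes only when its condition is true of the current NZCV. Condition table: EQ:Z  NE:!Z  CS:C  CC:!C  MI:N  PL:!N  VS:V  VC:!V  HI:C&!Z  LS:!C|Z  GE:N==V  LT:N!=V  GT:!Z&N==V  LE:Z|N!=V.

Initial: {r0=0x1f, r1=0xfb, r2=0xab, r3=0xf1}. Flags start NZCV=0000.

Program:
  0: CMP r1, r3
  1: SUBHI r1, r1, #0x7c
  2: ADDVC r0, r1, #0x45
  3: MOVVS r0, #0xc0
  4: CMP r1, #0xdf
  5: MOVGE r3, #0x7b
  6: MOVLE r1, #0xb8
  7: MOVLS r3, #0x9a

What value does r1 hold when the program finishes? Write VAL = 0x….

VAL = 0x7f

[0] flags=0010 → (cmp)
[1] flags=0010 HI?T → r1=0x7f
[2] flags=0010 VC?T → r0=0xc4
[3] flags=0010 VS?F → skip
[4] flags=1001 → (cmp)
[5] flags=1001 GE?T → r3=0x7b
[6] flags=1001 LE?F → skip
[7] flags=1001 LS?T → r3=0x9a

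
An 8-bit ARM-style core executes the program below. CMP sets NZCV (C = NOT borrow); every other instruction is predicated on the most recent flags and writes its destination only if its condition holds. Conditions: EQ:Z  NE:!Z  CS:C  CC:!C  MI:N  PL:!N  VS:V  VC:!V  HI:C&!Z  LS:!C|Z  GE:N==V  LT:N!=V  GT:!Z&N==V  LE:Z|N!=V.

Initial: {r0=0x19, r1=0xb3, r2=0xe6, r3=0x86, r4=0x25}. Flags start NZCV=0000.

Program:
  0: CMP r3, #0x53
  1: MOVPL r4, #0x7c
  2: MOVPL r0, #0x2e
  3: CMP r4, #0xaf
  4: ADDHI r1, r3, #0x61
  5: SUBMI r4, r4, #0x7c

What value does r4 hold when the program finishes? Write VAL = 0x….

0: ✓ CMP  NZCV=0011
1: ✓ MOVPL  r4←0x7c
2: ✓ MOVPL  r0←0x2e
3: ✓ CMP  NZCV=1001
4: · ADDHI
5: ✓ SUBMI  r4←0x00

VAL = 0x00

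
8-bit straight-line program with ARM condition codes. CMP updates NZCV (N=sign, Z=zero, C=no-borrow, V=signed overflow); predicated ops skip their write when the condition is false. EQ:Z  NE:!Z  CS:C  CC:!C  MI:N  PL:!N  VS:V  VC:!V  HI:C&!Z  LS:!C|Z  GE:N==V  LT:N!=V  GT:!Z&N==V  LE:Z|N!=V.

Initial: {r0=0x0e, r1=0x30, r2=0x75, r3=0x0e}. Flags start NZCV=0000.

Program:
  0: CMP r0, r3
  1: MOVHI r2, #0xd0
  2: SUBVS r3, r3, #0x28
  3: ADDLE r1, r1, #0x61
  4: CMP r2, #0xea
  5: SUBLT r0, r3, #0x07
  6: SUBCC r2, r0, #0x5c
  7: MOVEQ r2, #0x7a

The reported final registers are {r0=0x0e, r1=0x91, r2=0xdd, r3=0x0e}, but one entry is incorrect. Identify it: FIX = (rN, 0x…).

FIX = (r2, 0xb2)

[0] flags=0110 → (cmp)
[1] flags=0110 HI?F → skip
[2] flags=0110 VS?F → skip
[3] flags=0110 LE?T → r1=0x91
[4] flags=1001 → (cmp)
[5] flags=1001 LT?F → skip
[6] flags=1001 CC?T → r2=0xb2
[7] flags=1001 EQ?F → skip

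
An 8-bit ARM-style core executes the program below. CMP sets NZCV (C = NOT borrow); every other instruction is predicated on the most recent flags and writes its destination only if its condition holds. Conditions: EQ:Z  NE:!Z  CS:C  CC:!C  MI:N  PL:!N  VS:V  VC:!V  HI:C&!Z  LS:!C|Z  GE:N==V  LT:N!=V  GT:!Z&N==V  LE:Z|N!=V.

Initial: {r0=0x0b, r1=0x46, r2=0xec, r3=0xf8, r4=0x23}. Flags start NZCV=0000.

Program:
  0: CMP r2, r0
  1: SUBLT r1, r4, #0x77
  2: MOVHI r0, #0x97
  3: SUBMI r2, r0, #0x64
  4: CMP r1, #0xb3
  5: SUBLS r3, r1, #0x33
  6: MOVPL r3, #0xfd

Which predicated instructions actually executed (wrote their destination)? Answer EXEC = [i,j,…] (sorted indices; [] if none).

EXEC = [1,2,3,5]

0: ✓ CMP  NZCV=1010
1: ✓ SUBLT  r1←0xac
2: ✓ MOVHI  r0←0x97
3: ✓ SUBMI  r2←0x33
4: ✓ CMP  NZCV=1000
5: ✓ SUBLS  r3←0x79
6: · MOVPL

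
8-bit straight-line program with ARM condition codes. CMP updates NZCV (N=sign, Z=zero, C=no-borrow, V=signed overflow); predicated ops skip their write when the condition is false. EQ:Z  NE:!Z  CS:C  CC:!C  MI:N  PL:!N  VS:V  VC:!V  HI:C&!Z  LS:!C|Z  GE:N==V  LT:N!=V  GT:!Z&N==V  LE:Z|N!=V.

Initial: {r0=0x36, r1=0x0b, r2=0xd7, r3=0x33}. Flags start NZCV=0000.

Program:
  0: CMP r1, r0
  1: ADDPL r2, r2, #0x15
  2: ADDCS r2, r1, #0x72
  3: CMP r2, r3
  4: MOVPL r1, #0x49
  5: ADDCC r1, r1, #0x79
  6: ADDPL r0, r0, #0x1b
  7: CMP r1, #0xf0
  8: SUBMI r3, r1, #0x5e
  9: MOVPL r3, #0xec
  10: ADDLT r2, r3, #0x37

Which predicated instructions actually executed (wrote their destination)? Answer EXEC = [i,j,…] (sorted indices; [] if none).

0: ✓ CMP  NZCV=1000
1: · ADDPL
2: · ADDCS
3: ✓ CMP  NZCV=1010
4: · MOVPL
5: · ADDCC
6: · ADDPL
7: ✓ CMP  NZCV=0000
8: · SUBMI
9: ✓ MOVPL  r3←0xec
10: · ADDLT

EXEC = [9]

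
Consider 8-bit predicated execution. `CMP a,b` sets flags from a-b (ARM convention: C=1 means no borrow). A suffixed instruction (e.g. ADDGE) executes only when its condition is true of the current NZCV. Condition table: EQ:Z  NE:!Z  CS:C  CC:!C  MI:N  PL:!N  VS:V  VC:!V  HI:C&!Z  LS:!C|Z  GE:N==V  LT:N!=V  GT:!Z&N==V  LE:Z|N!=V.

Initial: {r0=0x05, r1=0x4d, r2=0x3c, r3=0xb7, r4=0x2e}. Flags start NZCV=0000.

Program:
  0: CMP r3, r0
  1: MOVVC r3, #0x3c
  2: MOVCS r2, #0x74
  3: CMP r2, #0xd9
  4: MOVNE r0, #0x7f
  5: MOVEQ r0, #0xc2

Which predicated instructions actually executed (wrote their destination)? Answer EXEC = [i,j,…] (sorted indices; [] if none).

[0] flags=1010 → (cmp)
[1] flags=1010 VC?T → r3=0x3c
[2] flags=1010 CS?T → r2=0x74
[3] flags=1001 → (cmp)
[4] flags=1001 NE?T → r0=0x7f
[5] flags=1001 EQ?F → skip

EXEC = [1,2,4]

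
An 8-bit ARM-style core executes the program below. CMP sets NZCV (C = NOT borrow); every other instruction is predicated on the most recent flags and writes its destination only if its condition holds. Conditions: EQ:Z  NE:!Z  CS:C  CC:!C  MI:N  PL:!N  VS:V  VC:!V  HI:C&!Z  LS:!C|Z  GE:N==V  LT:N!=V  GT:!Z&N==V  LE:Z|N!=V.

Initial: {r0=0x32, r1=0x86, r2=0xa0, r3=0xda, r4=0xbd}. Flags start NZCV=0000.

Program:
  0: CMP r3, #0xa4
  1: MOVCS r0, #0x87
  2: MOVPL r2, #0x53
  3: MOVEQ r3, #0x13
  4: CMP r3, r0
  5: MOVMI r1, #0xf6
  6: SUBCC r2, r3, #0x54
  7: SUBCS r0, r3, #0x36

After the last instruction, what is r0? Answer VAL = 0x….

VAL = 0xa4

0: ✓ CMP  NZCV=0010
1: ✓ MOVCS  r0←0x87
2: ✓ MOVPL  r2←0x53
3: · MOVEQ
4: ✓ CMP  NZCV=0010
5: · MOVMI
6: · SUBCC
7: ✓ SUBCS  r0←0xa4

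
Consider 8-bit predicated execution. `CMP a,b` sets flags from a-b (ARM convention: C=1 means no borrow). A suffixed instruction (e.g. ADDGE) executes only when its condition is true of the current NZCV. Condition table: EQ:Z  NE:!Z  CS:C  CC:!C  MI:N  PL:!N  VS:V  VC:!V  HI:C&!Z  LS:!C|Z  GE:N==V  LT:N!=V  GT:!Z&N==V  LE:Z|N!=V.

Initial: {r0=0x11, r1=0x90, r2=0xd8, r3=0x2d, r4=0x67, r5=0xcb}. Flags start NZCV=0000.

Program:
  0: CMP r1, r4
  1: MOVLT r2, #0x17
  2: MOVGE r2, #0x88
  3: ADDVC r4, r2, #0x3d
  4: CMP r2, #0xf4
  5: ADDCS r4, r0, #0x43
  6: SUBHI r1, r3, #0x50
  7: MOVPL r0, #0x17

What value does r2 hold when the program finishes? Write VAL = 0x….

0: ✓ CMP  NZCV=0011
1: ✓ MOVLT  r2←0x17
2: · MOVGE
3: · ADDVC
4: ✓ CMP  NZCV=0000
5: · ADDCS
6: · SUBHI
7: ✓ MOVPL  r0←0x17

VAL = 0x17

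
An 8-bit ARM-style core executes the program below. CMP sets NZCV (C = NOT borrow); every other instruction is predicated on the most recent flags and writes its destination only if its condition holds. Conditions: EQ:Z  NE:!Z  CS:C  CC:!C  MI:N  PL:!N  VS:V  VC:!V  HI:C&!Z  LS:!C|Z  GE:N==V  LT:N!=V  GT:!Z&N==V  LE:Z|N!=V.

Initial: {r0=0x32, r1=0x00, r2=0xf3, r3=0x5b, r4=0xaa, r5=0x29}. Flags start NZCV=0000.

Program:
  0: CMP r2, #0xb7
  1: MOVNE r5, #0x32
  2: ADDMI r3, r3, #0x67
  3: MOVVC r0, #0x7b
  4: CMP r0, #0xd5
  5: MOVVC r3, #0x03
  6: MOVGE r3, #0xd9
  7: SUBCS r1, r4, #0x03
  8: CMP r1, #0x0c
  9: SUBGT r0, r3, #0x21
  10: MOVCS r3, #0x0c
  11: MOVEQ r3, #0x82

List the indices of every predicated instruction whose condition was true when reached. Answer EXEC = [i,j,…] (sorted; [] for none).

[0] flags=0010 → (cmp)
[1] flags=0010 NE?T → r5=0x32
[2] flags=0010 MI?F → skip
[3] flags=0010 VC?T → r0=0x7b
[4] flags=1001 → (cmp)
[5] flags=1001 VC?F → skip
[6] flags=1001 GE?T → r3=0xd9
[7] flags=1001 CS?F → skip
[8] flags=1000 → (cmp)
[9] flags=1000 GT?F → skip
[10] flags=1000 CS?F → skip
[11] flags=1000 EQ?F → skip

EXEC = [1,3,6]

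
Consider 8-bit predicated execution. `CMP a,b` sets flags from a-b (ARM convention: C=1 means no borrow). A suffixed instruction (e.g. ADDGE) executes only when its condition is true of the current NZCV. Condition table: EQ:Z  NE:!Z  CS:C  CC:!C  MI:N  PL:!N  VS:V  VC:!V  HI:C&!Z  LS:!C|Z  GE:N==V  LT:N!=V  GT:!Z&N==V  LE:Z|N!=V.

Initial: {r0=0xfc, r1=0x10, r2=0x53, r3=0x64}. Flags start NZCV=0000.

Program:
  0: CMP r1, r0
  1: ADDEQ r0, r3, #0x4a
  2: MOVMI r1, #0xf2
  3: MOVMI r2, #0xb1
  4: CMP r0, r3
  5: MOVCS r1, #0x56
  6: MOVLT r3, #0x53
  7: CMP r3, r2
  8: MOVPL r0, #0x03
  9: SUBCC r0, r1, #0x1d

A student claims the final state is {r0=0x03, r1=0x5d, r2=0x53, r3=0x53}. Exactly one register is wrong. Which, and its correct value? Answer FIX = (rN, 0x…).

[0] flags=0000 → (cmp)
[1] flags=0000 EQ?F → skip
[2] flags=0000 MI?F → skip
[3] flags=0000 MI?F → skip
[4] flags=1010 → (cmp)
[5] flags=1010 CS?T → r1=0x56
[6] flags=1010 LT?T → r3=0x53
[7] flags=0110 → (cmp)
[8] flags=0110 PL?T → r0=0x03
[9] flags=0110 CC?F → skip

FIX = (r1, 0x56)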